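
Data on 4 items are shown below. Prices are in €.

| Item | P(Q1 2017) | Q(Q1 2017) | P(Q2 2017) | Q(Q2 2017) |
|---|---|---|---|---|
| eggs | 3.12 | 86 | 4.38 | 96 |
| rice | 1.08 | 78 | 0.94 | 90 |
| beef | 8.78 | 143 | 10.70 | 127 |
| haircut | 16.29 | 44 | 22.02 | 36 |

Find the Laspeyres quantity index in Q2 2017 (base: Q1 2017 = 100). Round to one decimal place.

Laspeyres quantity index uses base-period prices as weights.
ΣP(Q1 2017)·Q(Q2 2017) = 3.12×96 + 1.08×90 + 8.78×127 + 16.29×36 = 299.52 + 97.2 + 1115.06 + 586.44 = 2098.22
ΣP(Q1 2017)·Q(Q1 2017) = 3.12×86 + 1.08×78 + 8.78×143 + 16.29×44 = 268.32 + 84.24 + 1255.54 + 716.76 = 2324.86
Index = 2098.22 / 2324.86 × 100 = 90.2515

90.3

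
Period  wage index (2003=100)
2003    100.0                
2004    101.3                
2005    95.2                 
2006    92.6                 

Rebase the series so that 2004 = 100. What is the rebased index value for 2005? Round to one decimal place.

Rebased(2005) = 95.2 / 101.3 × 100 = 93.9783

94.0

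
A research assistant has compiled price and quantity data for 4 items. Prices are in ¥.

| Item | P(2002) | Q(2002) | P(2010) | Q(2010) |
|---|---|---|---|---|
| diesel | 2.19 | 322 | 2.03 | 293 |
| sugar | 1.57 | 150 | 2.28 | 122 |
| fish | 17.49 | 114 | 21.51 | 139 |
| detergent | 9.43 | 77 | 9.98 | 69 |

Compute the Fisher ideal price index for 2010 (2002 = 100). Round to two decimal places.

115.72

Laspeyres component (base-period weights):
ΣP(2010)Q(2002) = 2.03×322 + 2.28×150 + 21.51×114 + 9.98×77 = 653.66 + 342 + 2452.14 + 768.46 = 4216.26
ΣP(2002)Q(2002) = 2.19×322 + 1.57×150 + 17.49×114 + 9.43×77 = 705.18 + 235.5 + 1993.86 + 726.11 = 3660.65
L = 4216.26 / 3660.65 × 100 = 115.1779
Paasche component (current-period weights):
ΣP(2010)Q(2010) = 2.03×293 + 2.28×122 + 21.51×139 + 9.98×69 = 594.79 + 278.16 + 2989.89 + 688.62 = 4551.46
ΣP(2002)Q(2010) = 2.19×293 + 1.57×122 + 17.49×139 + 9.43×69 = 641.67 + 191.54 + 2431.11 + 650.67 = 3914.99
P = 4551.46 / 3914.99 × 100 = 116.2573
Fisher = √(L × P) = √(115.1779 × 116.2573) = 115.7163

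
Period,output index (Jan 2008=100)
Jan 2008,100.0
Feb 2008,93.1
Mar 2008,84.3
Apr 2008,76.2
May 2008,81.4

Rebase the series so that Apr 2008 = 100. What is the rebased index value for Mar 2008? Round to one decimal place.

Rebased(Mar 2008) = 84.3 / 76.2 × 100 = 110.6299

110.6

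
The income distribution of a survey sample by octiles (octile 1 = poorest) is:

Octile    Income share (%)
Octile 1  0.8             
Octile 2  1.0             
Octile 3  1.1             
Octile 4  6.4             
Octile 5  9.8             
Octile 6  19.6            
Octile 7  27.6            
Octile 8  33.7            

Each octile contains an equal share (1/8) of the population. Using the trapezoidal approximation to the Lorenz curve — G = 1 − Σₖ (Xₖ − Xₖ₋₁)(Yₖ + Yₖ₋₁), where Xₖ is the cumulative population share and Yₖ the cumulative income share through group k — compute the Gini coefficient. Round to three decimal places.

0.528

Cumulative income shares Yₖ: 0.0080, 0.0180, 0.0290, 0.0930, 0.1910, 0.3870, 0.6630, 1.0000
Σ (Xₖ−Xₖ₋₁)(Yₖ+Yₖ₋₁) = (1/8)(0.0080+0.0000) + (1/8)(0.0180+0.0080) + (1/8)(0.0290+0.0180) + (1/8)(0.0930+0.0290) + (1/8)(0.1910+0.0930) + (1/8)(0.3870+0.1910) + (1/8)(0.6630+0.3870) + (1/8)(1.0000+0.6630)
  = 0.0010 + 0.0033 + 0.0059 + 0.0152 + 0.0355 + 0.0723 + 0.1313 + 0.2079 = 0.4723
G = 1 − 0.4723 = 0.5277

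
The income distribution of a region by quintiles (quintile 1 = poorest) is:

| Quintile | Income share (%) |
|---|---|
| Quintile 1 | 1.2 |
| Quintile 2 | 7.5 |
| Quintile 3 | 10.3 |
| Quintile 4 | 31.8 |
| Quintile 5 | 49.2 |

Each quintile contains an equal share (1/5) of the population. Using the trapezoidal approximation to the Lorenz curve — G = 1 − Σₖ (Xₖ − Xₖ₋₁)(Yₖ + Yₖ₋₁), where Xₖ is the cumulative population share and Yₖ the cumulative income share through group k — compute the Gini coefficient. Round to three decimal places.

0.481

Cumulative income shares Yₖ: 0.0120, 0.0870, 0.1900, 0.5080, 1.0000
Σ (Xₖ−Xₖ₋₁)(Yₖ+Yₖ₋₁) = (1/5)(0.0120+0.0000) + (1/5)(0.0870+0.0120) + (1/5)(0.1900+0.0870) + (1/5)(0.5080+0.1900) + (1/5)(1.0000+0.5080)
  = 0.0024 + 0.0198 + 0.0554 + 0.1396 + 0.3016 = 0.5188
G = 1 − 0.5188 = 0.4812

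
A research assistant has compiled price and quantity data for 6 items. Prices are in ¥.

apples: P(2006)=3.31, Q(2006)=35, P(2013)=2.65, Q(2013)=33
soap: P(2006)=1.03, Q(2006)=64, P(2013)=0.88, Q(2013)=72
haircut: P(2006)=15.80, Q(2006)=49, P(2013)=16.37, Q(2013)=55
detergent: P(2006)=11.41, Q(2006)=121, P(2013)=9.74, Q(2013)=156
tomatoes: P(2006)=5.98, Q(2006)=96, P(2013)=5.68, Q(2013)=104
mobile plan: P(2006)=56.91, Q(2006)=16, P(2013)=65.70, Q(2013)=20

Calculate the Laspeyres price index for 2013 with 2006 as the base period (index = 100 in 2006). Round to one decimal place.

97.5

Laspeyres price index uses base-period quantities as weights.
ΣP(2013)·Q(2006) = 2.65×35 + 0.88×64 + 16.37×49 + 9.74×121 + 5.68×96 + 65.70×16 = 92.75 + 56.32 + 802.13 + 1178.54 + 545.28 + 1051.2 = 3726.22
ΣP(2006)·Q(2006) = 3.31×35 + 1.03×64 + 15.80×49 + 11.41×121 + 5.98×96 + 56.91×16 = 115.85 + 65.92 + 774.2 + 1380.61 + 574.08 + 910.56 = 3821.22
Index = 3726.22 / 3821.22 × 100 = 97.5139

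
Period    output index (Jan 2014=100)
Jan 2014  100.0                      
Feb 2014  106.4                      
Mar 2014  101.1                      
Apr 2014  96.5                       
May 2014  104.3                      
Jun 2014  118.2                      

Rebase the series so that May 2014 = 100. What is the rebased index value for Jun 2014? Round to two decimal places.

113.33

Rebased(Jun 2014) = 118.2 / 104.3 × 100 = 113.3269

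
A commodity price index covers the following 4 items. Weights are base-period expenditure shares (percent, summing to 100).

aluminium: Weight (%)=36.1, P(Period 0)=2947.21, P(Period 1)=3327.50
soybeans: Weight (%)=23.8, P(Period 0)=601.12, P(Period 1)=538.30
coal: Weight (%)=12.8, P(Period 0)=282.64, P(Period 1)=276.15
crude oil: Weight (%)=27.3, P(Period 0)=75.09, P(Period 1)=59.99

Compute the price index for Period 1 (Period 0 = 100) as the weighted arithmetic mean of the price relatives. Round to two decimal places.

aluminium: 36.1 × (3327.50/2947.21) = 36.1 × 1.129034 = 40.7581
soybeans: 23.8 × (538.30/601.12) = 23.8 × 0.895495 = 21.3128
coal: 12.8 × (276.15/282.64) = 12.8 × 0.977038 = 12.5061
crude oil: 27.3 × (59.99/75.09) = 27.3 × 0.798908 = 21.8102
Index = Σ wᵢ·(p₁ᵢ/p₀ᵢ) = 40.7581 + 21.3128 + 12.5061 + 21.8102 = 96.3872

96.39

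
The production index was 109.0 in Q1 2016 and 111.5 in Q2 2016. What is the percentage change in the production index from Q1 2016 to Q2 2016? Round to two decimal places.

Change = (111.5 − 109.0) / 109.0 × 100
       = 2.5 / 109.0 × 100 = 2.2936%

2.29%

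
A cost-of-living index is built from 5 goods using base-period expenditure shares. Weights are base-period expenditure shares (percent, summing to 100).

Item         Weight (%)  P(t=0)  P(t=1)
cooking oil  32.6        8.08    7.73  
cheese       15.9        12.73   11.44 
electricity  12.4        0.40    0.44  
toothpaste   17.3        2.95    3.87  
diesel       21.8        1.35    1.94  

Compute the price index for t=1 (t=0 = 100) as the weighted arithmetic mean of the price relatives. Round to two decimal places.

113.14

cooking oil: 32.6 × (7.73/8.08) = 32.6 × 0.956683 = 31.1879
cheese: 15.9 × (11.44/12.73) = 15.9 × 0.898665 = 14.2888
electricity: 12.4 × (0.44/0.40) = 12.4 × 1.100000 = 13.6400
toothpaste: 17.3 × (3.87/2.95) = 17.3 × 1.311864 = 22.6953
diesel: 21.8 × (1.94/1.35) = 21.8 × 1.437037 = 31.3274
Index = Σ wᵢ·(p₁ᵢ/p₀ᵢ) = 31.1879 + 14.2888 + 13.6400 + 22.6953 + 31.3274 = 113.1393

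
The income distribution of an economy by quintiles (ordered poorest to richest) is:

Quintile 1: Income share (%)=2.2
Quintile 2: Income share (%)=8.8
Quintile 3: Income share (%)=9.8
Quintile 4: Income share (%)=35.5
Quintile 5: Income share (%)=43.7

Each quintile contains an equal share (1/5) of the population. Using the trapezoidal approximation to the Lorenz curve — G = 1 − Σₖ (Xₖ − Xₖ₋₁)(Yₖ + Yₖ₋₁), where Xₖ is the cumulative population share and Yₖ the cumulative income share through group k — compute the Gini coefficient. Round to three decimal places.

Cumulative income shares Yₖ: 0.0220, 0.1100, 0.2080, 0.5630, 1.0000
Σ (Xₖ−Xₖ₋₁)(Yₖ+Yₖ₋₁) = (1/5)(0.0220+0.0000) + (1/5)(0.1100+0.0220) + (1/5)(0.2080+0.1100) + (1/5)(0.5630+0.2080) + (1/5)(1.0000+0.5630)
  = 0.0044 + 0.0264 + 0.0636 + 0.1542 + 0.3126 = 0.5612
G = 1 − 0.5612 = 0.4388

0.439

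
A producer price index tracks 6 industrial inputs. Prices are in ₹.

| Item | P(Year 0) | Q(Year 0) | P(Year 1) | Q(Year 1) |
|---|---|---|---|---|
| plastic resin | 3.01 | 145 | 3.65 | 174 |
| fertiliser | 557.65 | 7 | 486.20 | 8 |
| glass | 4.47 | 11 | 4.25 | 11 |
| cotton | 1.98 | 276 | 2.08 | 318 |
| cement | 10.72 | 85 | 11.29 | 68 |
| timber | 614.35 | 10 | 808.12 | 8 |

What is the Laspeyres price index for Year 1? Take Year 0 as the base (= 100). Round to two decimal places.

113.38

Laspeyres price index uses base-period quantities as weights.
ΣP(Year 1)·Q(Year 0) = 3.65×145 + 486.20×7 + 4.25×11 + 2.08×276 + 11.29×85 + 808.12×10 = 529.25 + 3403.4 + 46.75 + 574.08 + 959.65 + 8081.2 = 13594.33
ΣP(Year 0)·Q(Year 0) = 3.01×145 + 557.65×7 + 4.47×11 + 1.98×276 + 10.72×85 + 614.35×10 = 436.45 + 3903.55 + 49.17 + 546.48 + 911.2 + 6143.5 = 11990.35
Index = 13594.33 / 11990.35 × 100 = 113.3773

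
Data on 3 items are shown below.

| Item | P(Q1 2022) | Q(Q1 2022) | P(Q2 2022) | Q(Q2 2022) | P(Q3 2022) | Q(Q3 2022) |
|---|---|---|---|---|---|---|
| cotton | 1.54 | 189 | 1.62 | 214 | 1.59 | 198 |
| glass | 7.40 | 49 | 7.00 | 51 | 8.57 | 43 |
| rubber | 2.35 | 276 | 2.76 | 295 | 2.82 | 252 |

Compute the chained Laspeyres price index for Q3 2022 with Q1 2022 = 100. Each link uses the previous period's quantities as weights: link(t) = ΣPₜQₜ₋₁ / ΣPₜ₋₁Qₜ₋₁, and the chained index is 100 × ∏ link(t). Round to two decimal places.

114.87

Link Q1 2022→Q2 2022:
ΣP(Q2 2022)Q(Q1 2022) = 1.62×189 + 7.00×49 + 2.76×276 = 306.18 + 343 + 761.76 = 1410.94
ΣP(Q1 2022)Q(Q1 2022) = 1.54×189 + 7.40×49 + 2.35×276 = 291.06 + 362.6 + 648.6 = 1302.26
link = 1410.94/1302.26 = 1.083455
Link Q2 2022→Q3 2022:
ΣP(Q3 2022)Q(Q2 2022) = 1.59×214 + 8.57×51 + 2.82×295 = 340.26 + 437.07 + 831.9 = 1609.23
ΣP(Q2 2022)Q(Q2 2022) = 1.62×214 + 7.00×51 + 2.76×295 = 346.68 + 357 + 814.2 = 1517.88
link = 1609.23/1517.88 = 1.060183
Chained index = 100 × 1.083455 × 1.060183 = 114.8660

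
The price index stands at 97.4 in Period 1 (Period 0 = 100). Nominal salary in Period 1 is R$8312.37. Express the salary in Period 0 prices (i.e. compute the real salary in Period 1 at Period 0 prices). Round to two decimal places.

8534.26

Real = Nominal ÷ (Index/100) = 8312.37 ÷ (97.4/100)
     = 8312.37 ÷ 0.974 = 8534.2608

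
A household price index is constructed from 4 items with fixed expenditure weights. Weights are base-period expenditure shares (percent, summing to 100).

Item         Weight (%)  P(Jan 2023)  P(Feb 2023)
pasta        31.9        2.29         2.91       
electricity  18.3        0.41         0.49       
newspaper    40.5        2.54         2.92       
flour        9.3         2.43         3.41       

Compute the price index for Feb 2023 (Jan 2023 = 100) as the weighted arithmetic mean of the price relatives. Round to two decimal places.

122.02

pasta: 31.9 × (2.91/2.29) = 31.9 × 1.270742 = 40.5367
electricity: 18.3 × (0.49/0.41) = 18.3 × 1.195122 = 21.8707
newspaper: 40.5 × (2.92/2.54) = 40.5 × 1.149606 = 46.5591
flour: 9.3 × (3.41/2.43) = 9.3 × 1.403292 = 13.0506
Index = Σ wᵢ·(p₁ᵢ/p₀ᵢ) = 40.5367 + 21.8707 + 46.5591 + 13.0506 = 122.0171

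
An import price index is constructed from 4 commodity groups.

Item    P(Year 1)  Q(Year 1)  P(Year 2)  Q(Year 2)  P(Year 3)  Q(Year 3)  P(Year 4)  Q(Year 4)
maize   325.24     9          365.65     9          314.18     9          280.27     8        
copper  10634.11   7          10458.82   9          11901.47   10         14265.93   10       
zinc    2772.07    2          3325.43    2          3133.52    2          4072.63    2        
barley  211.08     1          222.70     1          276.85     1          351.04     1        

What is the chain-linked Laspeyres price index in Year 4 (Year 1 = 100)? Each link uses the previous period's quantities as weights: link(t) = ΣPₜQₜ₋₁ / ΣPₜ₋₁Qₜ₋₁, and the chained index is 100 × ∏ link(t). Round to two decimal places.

Link Year 1→Year 2:
ΣP(Year 2)Q(Year 1) = 365.65×9 + 10458.82×7 + 3325.43×2 + 222.70×1 = 3290.85 + 73211.74 + 6650.86 + 222.7 = 83376.15
ΣP(Year 1)Q(Year 1) = 325.24×9 + 10634.11×7 + 2772.07×2 + 211.08×1 = 2927.16 + 74438.77 + 5544.14 + 211.08 = 83121.15
link = 83376.15/83121.15 = 1.003068
Link Year 2→Year 3:
ΣP(Year 3)Q(Year 2) = 314.18×9 + 11901.47×9 + 3133.52×2 + 276.85×1 = 2827.62 + 107113.23 + 6267.04 + 276.85 = 116484.74
ΣP(Year 2)Q(Year 2) = 365.65×9 + 10458.82×9 + 3325.43×2 + 222.70×1 = 3290.85 + 94129.38 + 6650.86 + 222.7 = 104293.79
link = 116484.74/104293.79 = 1.116890
Link Year 3→Year 4:
ΣP(Year 4)Q(Year 3) = 280.27×9 + 14265.93×10 + 4072.63×2 + 351.04×1 = 2522.43 + 142659.3 + 8145.26 + 351.04 = 153678.03
ΣP(Year 3)Q(Year 3) = 314.18×9 + 11901.47×10 + 3133.52×2 + 276.85×1 = 2827.62 + 119014.7 + 6267.04 + 276.85 = 128386.21
link = 153678.03/128386.21 = 1.196998
Chained index = 100 × 1.003068 × 1.116890 × 1.196998 = 134.1017

134.10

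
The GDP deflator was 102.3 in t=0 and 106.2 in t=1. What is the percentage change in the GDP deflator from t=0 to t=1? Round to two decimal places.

Change = (106.2 − 102.3) / 102.3 × 100
       = 3.9 / 102.3 × 100 = 3.8123%

3.81%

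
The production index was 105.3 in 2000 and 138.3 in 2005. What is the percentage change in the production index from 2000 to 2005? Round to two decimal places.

Change = (138.3 − 105.3) / 105.3 × 100
       = 33.0 / 105.3 × 100 = 31.3390%

31.34%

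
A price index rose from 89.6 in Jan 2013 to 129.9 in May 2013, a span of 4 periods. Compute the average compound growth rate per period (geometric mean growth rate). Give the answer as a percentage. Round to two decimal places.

Growth factor = (129.9/89.6)^(1/4) = (1.449777)^(1/4) = 1.097300
Growth rate = 1.097300 − 1 = 0.097300 = 9.7300%

9.73%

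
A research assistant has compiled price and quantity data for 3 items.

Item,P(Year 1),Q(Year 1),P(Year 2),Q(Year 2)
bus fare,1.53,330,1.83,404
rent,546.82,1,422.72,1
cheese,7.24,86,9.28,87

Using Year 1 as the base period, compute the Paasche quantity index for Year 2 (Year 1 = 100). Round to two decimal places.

107.93

Paasche quantity index uses current-period prices as weights.
ΣP(Year 2)·Q(Year 2) = 1.83×404 + 422.72×1 + 9.28×87 = 739.32 + 422.72 + 807.36 = 1969.4
ΣP(Year 2)·Q(Year 1) = 1.83×330 + 422.72×1 + 9.28×86 = 603.9 + 422.72 + 798.08 = 1824.7
Index = 1969.4 / 1824.7 × 100 = 107.9301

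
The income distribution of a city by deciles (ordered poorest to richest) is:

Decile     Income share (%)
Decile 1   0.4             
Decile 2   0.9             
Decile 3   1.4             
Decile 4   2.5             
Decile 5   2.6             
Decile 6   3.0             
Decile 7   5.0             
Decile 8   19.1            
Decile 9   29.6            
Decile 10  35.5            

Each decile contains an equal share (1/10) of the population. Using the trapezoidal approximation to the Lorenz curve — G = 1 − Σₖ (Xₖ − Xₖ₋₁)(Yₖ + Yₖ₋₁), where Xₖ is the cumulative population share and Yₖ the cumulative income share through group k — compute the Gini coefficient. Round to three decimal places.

Cumulative income shares Yₖ: 0.0040, 0.0130, 0.0270, 0.0520, 0.0780, 0.1080, 0.1580, 0.3490, 0.6450, 1.0000
Σ (Xₖ−Xₖ₋₁)(Yₖ+Yₖ₋₁) = (1/10)(0.0040+0.0000) + (1/10)(0.0130+0.0040) + (1/10)(0.0270+0.0130) + (1/10)(0.0520+0.0270) + (1/10)(0.0780+0.0520) + (1/10)(0.1080+0.0780) + (1/10)(0.1580+0.1080) + (1/10)(0.3490+0.1580) + (1/10)(0.6450+0.3490) + (1/10)(1.0000+0.6450)
  = 0.0004 + 0.0017 + 0.0040 + 0.0079 + 0.0130 + 0.0186 + 0.0266 + 0.0507 + 0.0994 + 0.1645 = 0.3868
G = 1 − 0.3868 = 0.6132

0.613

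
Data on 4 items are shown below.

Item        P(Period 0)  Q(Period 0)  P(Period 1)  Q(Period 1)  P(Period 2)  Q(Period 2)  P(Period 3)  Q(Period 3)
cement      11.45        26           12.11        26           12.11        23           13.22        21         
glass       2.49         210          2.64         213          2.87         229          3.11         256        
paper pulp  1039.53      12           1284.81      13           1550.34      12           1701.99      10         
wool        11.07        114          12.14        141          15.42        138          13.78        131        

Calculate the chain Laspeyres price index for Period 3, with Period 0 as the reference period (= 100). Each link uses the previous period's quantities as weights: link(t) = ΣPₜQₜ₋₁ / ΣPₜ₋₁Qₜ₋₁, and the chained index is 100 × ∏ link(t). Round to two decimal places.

Link Period 0→Period 1:
ΣP(Period 1)Q(Period 0) = 12.11×26 + 2.64×210 + 1284.81×12 + 12.14×114 = 314.86 + 554.4 + 15417.72 + 1383.96 = 17670.94
ΣP(Period 0)Q(Period 0) = 11.45×26 + 2.49×210 + 1039.53×12 + 11.07×114 = 297.7 + 522.9 + 12474.36 + 1261.98 = 14556.94
link = 17670.94/14556.94 = 1.213919
Link Period 1→Period 2:
ΣP(Period 2)Q(Period 1) = 12.11×26 + 2.87×213 + 1550.34×13 + 15.42×141 = 314.86 + 611.31 + 20154.42 + 2174.22 = 23254.81
ΣP(Period 1)Q(Period 1) = 12.11×26 + 2.64×213 + 1284.81×13 + 12.14×141 = 314.86 + 562.32 + 16702.53 + 1711.74 = 19291.45
link = 23254.81/19291.45 = 1.205446
Link Period 2→Period 3:
ΣP(Period 3)Q(Period 2) = 13.22×23 + 3.11×229 + 1701.99×12 + 13.78×138 = 304.06 + 712.19 + 20423.88 + 1901.64 = 23341.77
ΣP(Period 2)Q(Period 2) = 12.11×23 + 2.87×229 + 1550.34×12 + 15.42×138 = 278.53 + 657.23 + 18604.08 + 2127.96 = 21667.8
link = 23341.77/21667.8 = 1.077256
Chained index = 100 × 1.213919 × 1.205446 × 1.077256 = 157.6364

157.64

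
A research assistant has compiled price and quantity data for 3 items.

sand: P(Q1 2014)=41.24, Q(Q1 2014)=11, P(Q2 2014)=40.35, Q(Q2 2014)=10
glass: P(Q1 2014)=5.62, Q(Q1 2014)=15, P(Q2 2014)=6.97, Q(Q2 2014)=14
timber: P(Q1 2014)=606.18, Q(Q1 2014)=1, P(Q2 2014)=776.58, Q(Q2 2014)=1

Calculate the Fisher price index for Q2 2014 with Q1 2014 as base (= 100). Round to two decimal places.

Laspeyres component (base-period weights):
ΣP(Q2 2014)Q(Q1 2014) = 40.35×11 + 6.97×15 + 776.58×1 = 443.85 + 104.55 + 776.58 = 1324.98
ΣP(Q1 2014)Q(Q1 2014) = 41.24×11 + 5.62×15 + 606.18×1 = 453.64 + 84.3 + 606.18 = 1144.12
L = 1324.98 / 1144.12 × 100 = 115.8078
Paasche component (current-period weights):
ΣP(Q2 2014)Q(Q2 2014) = 40.35×10 + 6.97×14 + 776.58×1 = 403.5 + 97.58 + 776.58 = 1277.66
ΣP(Q1 2014)Q(Q2 2014) = 41.24×10 + 5.62×14 + 606.18×1 = 412.4 + 78.68 + 606.18 = 1097.26
P = 1277.66 / 1097.26 × 100 = 116.4410
Fisher = √(L × P) = √(115.8078 × 116.4410) = 116.1239

116.12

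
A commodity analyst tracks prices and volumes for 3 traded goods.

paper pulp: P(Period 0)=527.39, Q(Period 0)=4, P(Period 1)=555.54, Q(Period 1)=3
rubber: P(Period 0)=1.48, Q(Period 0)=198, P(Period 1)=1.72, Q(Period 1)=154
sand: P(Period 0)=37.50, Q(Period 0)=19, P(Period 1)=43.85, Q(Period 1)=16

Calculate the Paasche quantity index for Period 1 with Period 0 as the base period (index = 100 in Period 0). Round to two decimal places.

77.54

Paasche quantity index uses current-period prices as weights.
ΣP(Period 1)·Q(Period 1) = 555.54×3 + 1.72×154 + 43.85×16 = 1666.62 + 264.88 + 701.6 = 2633.1
ΣP(Period 1)·Q(Period 0) = 555.54×4 + 1.72×198 + 43.85×19 = 2222.16 + 340.56 + 833.15 = 3395.87
Index = 2633.1 / 3395.87 × 100 = 77.5383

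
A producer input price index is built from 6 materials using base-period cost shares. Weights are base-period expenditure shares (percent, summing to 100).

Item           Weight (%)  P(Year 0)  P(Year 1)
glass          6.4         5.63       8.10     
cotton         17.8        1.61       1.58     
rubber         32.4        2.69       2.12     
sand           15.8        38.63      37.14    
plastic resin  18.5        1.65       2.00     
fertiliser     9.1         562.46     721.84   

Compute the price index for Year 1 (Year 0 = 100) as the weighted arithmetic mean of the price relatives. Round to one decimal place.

101.5

glass: 6.4 × (8.10/5.63) = 6.4 × 1.438721 = 9.2078
cotton: 17.8 × (1.58/1.61) = 17.8 × 0.981366 = 17.4683
rubber: 32.4 × (2.12/2.69) = 32.4 × 0.788104 = 25.5346
sand: 15.8 × (37.14/38.63) = 15.8 × 0.961429 = 15.1906
plastic resin: 18.5 × (2.00/1.65) = 18.5 × 1.212121 = 22.4242
fertiliser: 9.1 × (721.84/562.46) = 9.1 × 1.283362 = 11.6786
Index = Σ wᵢ·(p₁ᵢ/p₀ᵢ) = 9.2078 + 17.4683 + 25.5346 + 15.1906 + 22.4242 + 11.6786 = 101.5041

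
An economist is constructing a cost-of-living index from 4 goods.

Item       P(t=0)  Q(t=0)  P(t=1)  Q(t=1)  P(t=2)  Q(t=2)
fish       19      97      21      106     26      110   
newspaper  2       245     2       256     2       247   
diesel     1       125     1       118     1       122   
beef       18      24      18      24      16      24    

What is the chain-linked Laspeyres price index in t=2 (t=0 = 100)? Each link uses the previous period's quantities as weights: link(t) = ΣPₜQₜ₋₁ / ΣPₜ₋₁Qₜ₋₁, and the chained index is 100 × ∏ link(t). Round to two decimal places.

Link t=0→t=1:
ΣP(t=1)Q(t=0) = 21×97 + 2×245 + 1×125 + 18×24 = 2037 + 490 + 125 + 432 = 3084
ΣP(t=0)Q(t=0) = 19×97 + 2×245 + 1×125 + 18×24 = 1843 + 490 + 125 + 432 = 2890
link = 3084/2890 = 1.067128
Link t=1→t=2:
ΣP(t=2)Q(t=1) = 26×106 + 2×256 + 1×118 + 16×24 = 2756 + 512 + 118 + 384 = 3770
ΣP(t=1)Q(t=1) = 21×106 + 2×256 + 1×118 + 18×24 = 2226 + 512 + 118 + 432 = 3288
link = 3770/3288 = 1.146594
Chained index = 100 × 1.067128 × 1.146594 = 122.3562

122.36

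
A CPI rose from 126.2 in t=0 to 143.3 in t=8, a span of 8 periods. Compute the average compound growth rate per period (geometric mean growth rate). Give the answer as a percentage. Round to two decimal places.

1.60%

Growth factor = (143.3/126.2)^(1/8) = (1.135499)^(1/8) = 1.016011
Growth rate = 1.016011 − 1 = 0.016011 = 1.6011%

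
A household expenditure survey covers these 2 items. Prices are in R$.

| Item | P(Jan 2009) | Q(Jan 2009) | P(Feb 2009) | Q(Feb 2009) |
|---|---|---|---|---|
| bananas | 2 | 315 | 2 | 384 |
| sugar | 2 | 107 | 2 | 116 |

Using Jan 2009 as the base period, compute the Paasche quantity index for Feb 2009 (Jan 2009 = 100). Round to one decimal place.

Paasche quantity index uses current-period prices as weights.
ΣP(Feb 2009)·Q(Feb 2009) = 2×384 + 2×116 = 768 + 232 = 1000
ΣP(Feb 2009)·Q(Jan 2009) = 2×315 + 2×107 = 630 + 214 = 844
Index = 1000 / 844 × 100 = 118.4834

118.5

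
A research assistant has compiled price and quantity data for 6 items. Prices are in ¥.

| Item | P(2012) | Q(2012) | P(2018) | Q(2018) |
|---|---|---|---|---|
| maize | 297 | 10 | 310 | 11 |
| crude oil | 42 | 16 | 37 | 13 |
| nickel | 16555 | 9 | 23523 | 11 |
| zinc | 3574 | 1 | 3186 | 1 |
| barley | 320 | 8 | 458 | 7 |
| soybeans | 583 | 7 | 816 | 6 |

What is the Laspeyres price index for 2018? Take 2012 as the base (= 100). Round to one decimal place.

Laspeyres price index uses base-period quantities as weights.
ΣP(2018)·Q(2012) = 310×10 + 37×16 + 23523×9 + 3186×1 + 458×8 + 816×7 = 3100 + 592 + 211707 + 3186 + 3664 + 5712 = 227961
ΣP(2012)·Q(2012) = 297×10 + 42×16 + 16555×9 + 3574×1 + 320×8 + 583×7 = 2970 + 672 + 148995 + 3574 + 2560 + 4081 = 162852
Index = 227961 / 162852 × 100 = 139.9805

140.0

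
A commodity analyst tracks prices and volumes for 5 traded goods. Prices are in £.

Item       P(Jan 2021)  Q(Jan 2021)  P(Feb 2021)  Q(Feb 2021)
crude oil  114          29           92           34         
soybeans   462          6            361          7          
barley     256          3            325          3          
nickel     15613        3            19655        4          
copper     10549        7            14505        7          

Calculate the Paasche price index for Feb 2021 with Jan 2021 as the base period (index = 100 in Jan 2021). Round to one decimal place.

129.6

Paasche price index uses current-period quantities as weights.
ΣP(Feb 2021)·Q(Feb 2021) = 92×34 + 361×7 + 325×3 + 19655×4 + 14505×7 = 3128 + 2527 + 975 + 78620 + 101535 = 186785
ΣP(Jan 2021)·Q(Feb 2021) = 114×34 + 462×7 + 256×3 + 15613×4 + 10549×7 = 3876 + 3234 + 768 + 62452 + 73843 = 144173
Index = 186785 / 144173 × 100 = 129.5562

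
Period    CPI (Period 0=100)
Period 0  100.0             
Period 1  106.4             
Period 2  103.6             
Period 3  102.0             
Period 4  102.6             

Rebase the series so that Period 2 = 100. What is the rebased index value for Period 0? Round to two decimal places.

96.53

Rebased(Period 0) = 100.0 / 103.6 × 100 = 96.5251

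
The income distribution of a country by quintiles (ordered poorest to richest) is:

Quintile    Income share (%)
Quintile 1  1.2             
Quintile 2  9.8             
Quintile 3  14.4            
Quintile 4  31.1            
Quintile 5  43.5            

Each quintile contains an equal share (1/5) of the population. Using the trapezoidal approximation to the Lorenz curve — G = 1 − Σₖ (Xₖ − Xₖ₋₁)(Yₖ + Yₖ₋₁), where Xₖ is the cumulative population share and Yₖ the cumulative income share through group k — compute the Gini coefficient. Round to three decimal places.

Cumulative income shares Yₖ: 0.0120, 0.1100, 0.2540, 0.5650, 1.0000
Σ (Xₖ−Xₖ₋₁)(Yₖ+Yₖ₋₁) = (1/5)(0.0120+0.0000) + (1/5)(0.1100+0.0120) + (1/5)(0.2540+0.1100) + (1/5)(0.5650+0.2540) + (1/5)(1.0000+0.5650)
  = 0.0024 + 0.0244 + 0.0728 + 0.1638 + 0.3130 = 0.5764
G = 1 − 0.5764 = 0.4236

0.424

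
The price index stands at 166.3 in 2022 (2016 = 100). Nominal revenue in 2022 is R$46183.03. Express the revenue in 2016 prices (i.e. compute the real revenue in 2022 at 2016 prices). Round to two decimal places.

Real = Nominal ÷ (Index/100) = 46183.03 ÷ (166.3/100)
     = 46183.03 ÷ 1.663 = 27770.9140

27770.91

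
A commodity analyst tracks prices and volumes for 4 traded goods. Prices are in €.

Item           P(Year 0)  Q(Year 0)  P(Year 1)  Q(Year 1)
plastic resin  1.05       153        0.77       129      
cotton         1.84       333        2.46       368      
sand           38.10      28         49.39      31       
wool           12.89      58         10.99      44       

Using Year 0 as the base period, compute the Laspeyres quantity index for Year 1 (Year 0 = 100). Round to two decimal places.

98.96

Laspeyres quantity index uses base-period prices as weights.
ΣP(Year 0)·Q(Year 1) = 1.05×129 + 1.84×368 + 38.10×31 + 12.89×44 = 135.45 + 677.12 + 1181.1 + 567.16 = 2560.83
ΣP(Year 0)·Q(Year 0) = 1.05×153 + 1.84×333 + 38.10×28 + 12.89×58 = 160.65 + 612.72 + 1066.8 + 747.62 = 2587.79
Index = 2560.83 / 2587.79 × 100 = 98.9582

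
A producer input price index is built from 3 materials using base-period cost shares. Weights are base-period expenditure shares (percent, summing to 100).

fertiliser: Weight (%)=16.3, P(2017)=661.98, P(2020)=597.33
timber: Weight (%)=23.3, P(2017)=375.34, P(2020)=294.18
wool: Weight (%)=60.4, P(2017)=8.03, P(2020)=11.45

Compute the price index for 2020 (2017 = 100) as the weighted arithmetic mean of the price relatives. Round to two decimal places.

119.09

fertiliser: 16.3 × (597.33/661.98) = 16.3 × 0.902338 = 14.7081
timber: 23.3 × (294.18/375.34) = 23.3 × 0.783769 = 18.2618
wool: 60.4 × (11.45/8.03) = 60.4 × 1.425903 = 86.1245
Index = Σ wᵢ·(p₁ᵢ/p₀ᵢ) = 14.7081 + 18.2618 + 86.1245 = 119.0945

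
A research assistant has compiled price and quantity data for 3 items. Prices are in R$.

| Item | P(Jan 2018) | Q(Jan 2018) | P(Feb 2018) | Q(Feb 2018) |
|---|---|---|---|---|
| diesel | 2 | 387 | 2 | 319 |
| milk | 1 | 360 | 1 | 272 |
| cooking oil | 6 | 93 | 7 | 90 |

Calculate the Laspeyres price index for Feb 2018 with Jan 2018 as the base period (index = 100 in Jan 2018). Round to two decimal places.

Laspeyres price index uses base-period quantities as weights.
ΣP(Feb 2018)·Q(Jan 2018) = 2×387 + 1×360 + 7×93 = 774 + 360 + 651 = 1785
ΣP(Jan 2018)·Q(Jan 2018) = 2×387 + 1×360 + 6×93 = 774 + 360 + 558 = 1692
Index = 1785 / 1692 × 100 = 105.4965

105.50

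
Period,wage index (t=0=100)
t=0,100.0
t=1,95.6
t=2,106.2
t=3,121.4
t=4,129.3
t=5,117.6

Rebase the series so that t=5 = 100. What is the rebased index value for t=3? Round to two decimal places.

Rebased(t=3) = 121.4 / 117.6 × 100 = 103.2313

103.23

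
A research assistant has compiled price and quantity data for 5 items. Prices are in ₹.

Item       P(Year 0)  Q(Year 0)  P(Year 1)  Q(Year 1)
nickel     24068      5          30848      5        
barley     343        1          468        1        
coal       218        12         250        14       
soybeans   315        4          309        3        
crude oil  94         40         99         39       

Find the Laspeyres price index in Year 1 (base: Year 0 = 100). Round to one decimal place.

127.0

Laspeyres price index uses base-period quantities as weights.
ΣP(Year 1)·Q(Year 0) = 30848×5 + 468×1 + 250×12 + 309×4 + 99×40 = 154240 + 468 + 3000 + 1236 + 3960 = 162904
ΣP(Year 0)·Q(Year 0) = 24068×5 + 343×1 + 218×12 + 315×4 + 94×40 = 120340 + 343 + 2616 + 1260 + 3760 = 128319
Index = 162904 / 128319 × 100 = 126.9524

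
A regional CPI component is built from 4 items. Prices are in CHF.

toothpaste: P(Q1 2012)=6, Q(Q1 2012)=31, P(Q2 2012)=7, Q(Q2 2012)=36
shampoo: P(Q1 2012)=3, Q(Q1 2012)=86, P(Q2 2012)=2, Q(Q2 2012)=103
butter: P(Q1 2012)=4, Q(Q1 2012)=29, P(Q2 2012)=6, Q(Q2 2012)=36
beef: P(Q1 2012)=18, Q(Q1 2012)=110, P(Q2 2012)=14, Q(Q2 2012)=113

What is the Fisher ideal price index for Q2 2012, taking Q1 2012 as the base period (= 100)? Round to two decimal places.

Laspeyres component (base-period weights):
ΣP(Q2 2012)Q(Q1 2012) = 7×31 + 2×86 + 6×29 + 14×110 = 217 + 172 + 174 + 1540 = 2103
ΣP(Q1 2012)Q(Q1 2012) = 6×31 + 3×86 + 4×29 + 18×110 = 186 + 258 + 116 + 1980 = 2540
L = 2103 / 2540 × 100 = 82.7953
Paasche component (current-period weights):
ΣP(Q2 2012)Q(Q2 2012) = 7×36 + 2×103 + 6×36 + 14×113 = 252 + 206 + 216 + 1582 = 2256
ΣP(Q1 2012)Q(Q2 2012) = 6×36 + 3×103 + 4×36 + 18×113 = 216 + 309 + 144 + 2034 = 2703
P = 2256 / 2703 × 100 = 83.4628
Fisher = √(L × P) = √(82.7953 × 83.4628) = 83.1284

83.13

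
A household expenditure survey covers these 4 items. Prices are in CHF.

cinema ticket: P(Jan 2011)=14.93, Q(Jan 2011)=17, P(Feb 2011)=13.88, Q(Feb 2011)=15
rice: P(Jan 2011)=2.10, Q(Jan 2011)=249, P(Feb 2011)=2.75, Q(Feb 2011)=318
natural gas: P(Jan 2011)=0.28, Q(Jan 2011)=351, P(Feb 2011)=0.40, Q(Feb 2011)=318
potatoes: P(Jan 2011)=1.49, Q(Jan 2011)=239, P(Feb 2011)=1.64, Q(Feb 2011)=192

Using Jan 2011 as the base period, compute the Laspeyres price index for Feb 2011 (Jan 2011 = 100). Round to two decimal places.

118.03

Laspeyres price index uses base-period quantities as weights.
ΣP(Feb 2011)·Q(Jan 2011) = 13.88×17 + 2.75×249 + 0.40×351 + 1.64×239 = 235.96 + 684.75 + 140.4 + 391.96 = 1453.07
ΣP(Jan 2011)·Q(Jan 2011) = 14.93×17 + 2.10×249 + 0.28×351 + 1.49×239 = 253.81 + 522.9 + 98.28 + 356.11 = 1231.1
Index = 1453.07 / 1231.1 × 100 = 118.0302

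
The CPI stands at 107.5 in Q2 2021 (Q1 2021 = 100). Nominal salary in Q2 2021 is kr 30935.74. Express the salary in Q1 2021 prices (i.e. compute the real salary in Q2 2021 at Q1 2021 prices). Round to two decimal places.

Real = Nominal ÷ (Index/100) = 30935.74 ÷ (107.5/100)
     = 30935.74 ÷ 1.075 = 28777.4326

28777.43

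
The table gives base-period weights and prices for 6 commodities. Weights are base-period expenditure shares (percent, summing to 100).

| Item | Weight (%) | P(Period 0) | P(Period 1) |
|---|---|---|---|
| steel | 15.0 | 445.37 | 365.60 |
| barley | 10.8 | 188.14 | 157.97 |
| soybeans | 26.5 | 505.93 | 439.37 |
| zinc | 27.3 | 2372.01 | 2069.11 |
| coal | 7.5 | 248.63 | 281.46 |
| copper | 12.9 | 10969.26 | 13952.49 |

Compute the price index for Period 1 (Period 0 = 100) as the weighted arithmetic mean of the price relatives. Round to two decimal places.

93.11

steel: 15.0 × (365.60/445.37) = 15.0 × 0.820890 = 12.3134
barley: 10.8 × (157.97/188.14) = 10.8 × 0.839641 = 9.0681
soybeans: 26.5 × (439.37/505.93) = 26.5 × 0.868440 = 23.0137
zinc: 27.3 × (2069.11/2372.01) = 27.3 × 0.872302 = 23.8139
coal: 7.5 × (281.46/248.63) = 7.5 × 1.132044 = 8.4903
copper: 12.9 × (13952.49/10969.26) = 12.9 × 1.271963 = 16.4083
Index = Σ wᵢ·(p₁ᵢ/p₀ᵢ) = 12.3134 + 9.0681 + 23.0137 + 23.8139 + 8.4903 + 16.4083 = 93.1076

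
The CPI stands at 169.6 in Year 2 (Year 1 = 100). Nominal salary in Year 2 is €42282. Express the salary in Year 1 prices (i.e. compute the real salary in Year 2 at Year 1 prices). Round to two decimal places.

Real = Nominal ÷ (Index/100) = 42282 ÷ (169.6/100)
     = 42282 ÷ 1.696 = 24930.4245

24930.42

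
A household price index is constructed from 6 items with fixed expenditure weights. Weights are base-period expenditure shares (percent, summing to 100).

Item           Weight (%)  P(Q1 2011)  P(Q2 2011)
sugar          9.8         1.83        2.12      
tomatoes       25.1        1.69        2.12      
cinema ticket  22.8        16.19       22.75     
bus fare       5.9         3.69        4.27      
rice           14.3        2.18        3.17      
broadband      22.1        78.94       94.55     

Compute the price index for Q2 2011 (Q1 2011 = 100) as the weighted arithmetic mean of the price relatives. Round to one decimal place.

129.0

sugar: 9.8 × (2.12/1.83) = 9.8 × 1.158470 = 11.3530
tomatoes: 25.1 × (2.12/1.69) = 25.1 × 1.254438 = 31.4864
cinema ticket: 22.8 × (22.75/16.19) = 22.8 × 1.405188 = 32.0383
bus fare: 5.9 × (4.27/3.69) = 5.9 × 1.157182 = 6.8274
rice: 14.3 × (3.17/2.18) = 14.3 × 1.454128 = 20.7940
broadband: 22.1 × (94.55/78.94) = 22.1 × 1.197745 = 26.4702
Index = Σ wᵢ·(p₁ᵢ/p₀ᵢ) = 11.3530 + 31.4864 + 32.0383 + 6.8274 + 20.7940 + 26.4702 = 128.9693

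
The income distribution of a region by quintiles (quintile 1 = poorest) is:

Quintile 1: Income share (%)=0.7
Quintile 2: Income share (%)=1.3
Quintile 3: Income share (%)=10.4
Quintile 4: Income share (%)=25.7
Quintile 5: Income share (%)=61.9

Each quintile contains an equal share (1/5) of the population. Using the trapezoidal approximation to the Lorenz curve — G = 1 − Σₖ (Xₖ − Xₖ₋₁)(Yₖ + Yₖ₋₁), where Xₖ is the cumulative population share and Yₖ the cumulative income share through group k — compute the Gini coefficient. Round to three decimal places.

0.587

Cumulative income shares Yₖ: 0.0070, 0.0200, 0.1240, 0.3810, 1.0000
Σ (Xₖ−Xₖ₋₁)(Yₖ+Yₖ₋₁) = (1/5)(0.0070+0.0000) + (1/5)(0.0200+0.0070) + (1/5)(0.1240+0.0200) + (1/5)(0.3810+0.1240) + (1/5)(1.0000+0.3810)
  = 0.0014 + 0.0054 + 0.0288 + 0.1010 + 0.2762 = 0.4128
G = 1 − 0.4128 = 0.5872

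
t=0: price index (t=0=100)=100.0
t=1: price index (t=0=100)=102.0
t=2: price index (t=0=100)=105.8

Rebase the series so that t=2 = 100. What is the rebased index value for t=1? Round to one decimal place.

96.4

Rebased(t=1) = 102.0 / 105.8 × 100 = 96.4083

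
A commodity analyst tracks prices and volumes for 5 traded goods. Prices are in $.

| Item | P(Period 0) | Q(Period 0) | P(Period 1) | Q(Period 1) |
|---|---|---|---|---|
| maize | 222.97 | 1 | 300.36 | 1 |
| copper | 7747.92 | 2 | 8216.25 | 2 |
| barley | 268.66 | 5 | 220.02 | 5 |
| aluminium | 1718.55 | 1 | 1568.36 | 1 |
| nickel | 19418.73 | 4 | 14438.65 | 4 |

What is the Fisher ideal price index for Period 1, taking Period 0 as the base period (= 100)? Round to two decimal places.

79.99

Laspeyres component (base-period weights):
ΣP(Period 1)Q(Period 0) = 300.36×1 + 8216.25×2 + 220.02×5 + 1568.36×1 + 14438.65×4 = 300.36 + 16432.5 + 1100.1 + 1568.36 + 57754.6 = 77155.92
ΣP(Period 0)Q(Period 0) = 222.97×1 + 7747.92×2 + 268.66×5 + 1718.55×1 + 19418.73×4 = 222.97 + 15495.84 + 1343.3 + 1718.55 + 77674.92 = 96455.58
L = 77155.92 / 96455.58 × 100 = 79.9911
Paasche component (current-period weights):
ΣP(Period 1)Q(Period 1) = 300.36×1 + 8216.25×2 + 220.02×5 + 1568.36×1 + 14438.65×4 = 300.36 + 16432.5 + 1100.1 + 1568.36 + 57754.6 = 77155.92
ΣP(Period 0)Q(Period 1) = 222.97×1 + 7747.92×2 + 268.66×5 + 1718.55×1 + 19418.73×4 = 222.97 + 15495.84 + 1343.3 + 1718.55 + 77674.92 = 96455.58
P = 77155.92 / 96455.58 × 100 = 79.9911
Fisher = √(L × P) = √(79.9911 × 79.9911) = 79.9911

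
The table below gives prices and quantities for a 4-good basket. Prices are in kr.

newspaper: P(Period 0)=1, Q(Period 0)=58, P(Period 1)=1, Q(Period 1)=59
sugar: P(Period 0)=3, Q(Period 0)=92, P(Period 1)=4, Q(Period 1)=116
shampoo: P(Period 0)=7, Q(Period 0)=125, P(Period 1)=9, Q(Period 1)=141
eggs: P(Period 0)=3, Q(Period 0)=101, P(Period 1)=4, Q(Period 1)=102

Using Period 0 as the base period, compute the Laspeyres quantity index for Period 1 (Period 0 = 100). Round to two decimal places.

Laspeyres quantity index uses base-period prices as weights.
ΣP(Period 0)·Q(Period 1) = 1×59 + 3×116 + 7×141 + 3×102 = 59 + 348 + 987 + 306 = 1700
ΣP(Period 0)·Q(Period 0) = 1×58 + 3×92 + 7×125 + 3×101 = 58 + 276 + 875 + 303 = 1512
Index = 1700 / 1512 × 100 = 112.4339

112.43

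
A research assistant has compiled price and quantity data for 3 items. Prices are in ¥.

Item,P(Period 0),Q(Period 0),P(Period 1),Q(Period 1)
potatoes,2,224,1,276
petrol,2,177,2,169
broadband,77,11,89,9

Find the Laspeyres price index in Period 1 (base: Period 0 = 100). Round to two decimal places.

94.42

Laspeyres price index uses base-period quantities as weights.
ΣP(Period 1)·Q(Period 0) = 1×224 + 2×177 + 89×11 = 224 + 354 + 979 = 1557
ΣP(Period 0)·Q(Period 0) = 2×224 + 2×177 + 77×11 = 448 + 354 + 847 = 1649
Index = 1557 / 1649 × 100 = 94.4209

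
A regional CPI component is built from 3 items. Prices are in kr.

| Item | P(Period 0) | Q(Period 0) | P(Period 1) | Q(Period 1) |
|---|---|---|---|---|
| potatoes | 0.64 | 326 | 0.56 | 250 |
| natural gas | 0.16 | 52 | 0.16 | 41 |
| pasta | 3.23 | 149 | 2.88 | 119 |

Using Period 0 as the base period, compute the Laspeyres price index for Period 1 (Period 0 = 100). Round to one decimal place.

88.8

Laspeyres price index uses base-period quantities as weights.
ΣP(Period 1)·Q(Period 0) = 0.56×326 + 0.16×52 + 2.88×149 = 182.56 + 8.32 + 429.12 = 620
ΣP(Period 0)·Q(Period 0) = 0.64×326 + 0.16×52 + 3.23×149 = 208.64 + 8.32 + 481.27 = 698.23
Index = 620 / 698.23 × 100 = 88.7960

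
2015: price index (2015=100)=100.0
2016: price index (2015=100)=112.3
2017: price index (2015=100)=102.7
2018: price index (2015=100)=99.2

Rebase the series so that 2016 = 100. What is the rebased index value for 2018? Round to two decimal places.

Rebased(2018) = 99.2 / 112.3 × 100 = 88.3348

88.33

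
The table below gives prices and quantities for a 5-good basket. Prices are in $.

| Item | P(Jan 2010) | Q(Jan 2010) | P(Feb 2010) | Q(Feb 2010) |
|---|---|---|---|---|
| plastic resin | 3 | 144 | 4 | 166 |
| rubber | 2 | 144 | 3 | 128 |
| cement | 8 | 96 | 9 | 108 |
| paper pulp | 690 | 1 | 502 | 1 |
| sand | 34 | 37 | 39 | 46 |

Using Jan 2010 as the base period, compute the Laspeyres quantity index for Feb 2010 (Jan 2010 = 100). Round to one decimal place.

Laspeyres quantity index uses base-period prices as weights.
ΣP(Jan 2010)·Q(Feb 2010) = 3×166 + 2×128 + 8×108 + 690×1 + 34×46 = 498 + 256 + 864 + 690 + 1564 = 3872
ΣP(Jan 2010)·Q(Jan 2010) = 3×144 + 2×144 + 8×96 + 690×1 + 34×37 = 432 + 288 + 768 + 690 + 1258 = 3436
Index = 3872 / 3436 × 100 = 112.6892

112.7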